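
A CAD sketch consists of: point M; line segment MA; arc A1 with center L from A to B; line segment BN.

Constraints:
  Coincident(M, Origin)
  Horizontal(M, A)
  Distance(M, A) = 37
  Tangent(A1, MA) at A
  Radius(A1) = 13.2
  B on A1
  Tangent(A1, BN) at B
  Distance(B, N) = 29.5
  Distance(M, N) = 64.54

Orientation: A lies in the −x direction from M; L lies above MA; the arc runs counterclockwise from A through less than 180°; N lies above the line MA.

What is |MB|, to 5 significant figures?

35.198

M is at the origin; M and A share the same y with |MA| = 37.0 and A on the −x side, so A = (-37.000, 0.0000). The tangent condition forces LA to be normal to MA, so L = A + (0, 13.2) = (-37.000, 13.200). Since LB ⟂ BN (tangency), |LN| = √(13.2² + 29.5²) = 32.319 regardless of where B sits on A1. So N lies on both circle(M, 64.54) and circle(L, 32.319); the above-MA intersection is N = (-47.404, 43.798). B is the foot of the tangent from N: B = (-27.328, 22.183).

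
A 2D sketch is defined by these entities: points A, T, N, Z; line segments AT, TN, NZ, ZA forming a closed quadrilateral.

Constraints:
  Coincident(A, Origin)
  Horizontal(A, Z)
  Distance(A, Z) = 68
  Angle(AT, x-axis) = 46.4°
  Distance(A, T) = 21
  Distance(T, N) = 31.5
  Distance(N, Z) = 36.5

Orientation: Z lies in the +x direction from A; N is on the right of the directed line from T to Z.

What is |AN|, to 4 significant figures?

34.55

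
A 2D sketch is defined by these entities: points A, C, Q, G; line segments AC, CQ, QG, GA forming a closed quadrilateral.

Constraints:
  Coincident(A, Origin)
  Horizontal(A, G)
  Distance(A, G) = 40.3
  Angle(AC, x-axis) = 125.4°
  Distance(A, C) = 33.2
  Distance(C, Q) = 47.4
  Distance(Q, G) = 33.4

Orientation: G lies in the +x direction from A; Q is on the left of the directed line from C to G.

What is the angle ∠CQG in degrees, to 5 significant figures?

106.78°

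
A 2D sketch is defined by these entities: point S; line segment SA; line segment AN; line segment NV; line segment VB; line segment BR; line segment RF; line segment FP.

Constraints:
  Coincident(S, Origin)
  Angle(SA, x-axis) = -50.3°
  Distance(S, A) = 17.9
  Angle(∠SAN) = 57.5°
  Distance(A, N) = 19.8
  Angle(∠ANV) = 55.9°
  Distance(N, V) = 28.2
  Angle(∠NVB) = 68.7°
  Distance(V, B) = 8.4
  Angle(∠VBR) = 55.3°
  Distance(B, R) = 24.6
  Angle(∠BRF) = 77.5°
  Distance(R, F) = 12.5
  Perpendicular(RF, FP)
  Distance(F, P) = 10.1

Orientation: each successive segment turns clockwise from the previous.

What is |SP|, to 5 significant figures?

11.493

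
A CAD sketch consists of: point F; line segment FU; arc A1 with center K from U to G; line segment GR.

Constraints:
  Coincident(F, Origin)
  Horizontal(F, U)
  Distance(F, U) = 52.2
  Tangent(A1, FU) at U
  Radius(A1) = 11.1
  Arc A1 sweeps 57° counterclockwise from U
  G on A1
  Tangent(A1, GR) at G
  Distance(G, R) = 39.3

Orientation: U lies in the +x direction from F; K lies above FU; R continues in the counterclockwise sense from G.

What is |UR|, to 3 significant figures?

48.9

F is at the origin; FU is horizontal with |FU| = 52.2 and U on the +x side, so U = (52.2, 0.00). Since A1 is tangent to FU there, KU ⟂ FU, so K = U + (0, 11.1) = (52.2, 11.1). On A1, U sits at bearing -90° from K; a 57° counterclockwise sweep puts G at bearing -33°, so G = K + 11.1·(cos -33°, sin -33°) = (61.5, 5.05). The tangent condition forces KG to be normal to GR, so GR runs along (−sin -33°, cos -33°); with |GR| = 39.3, R = (82.9, 38.0). Then |UR| = |R − U| = 48.9.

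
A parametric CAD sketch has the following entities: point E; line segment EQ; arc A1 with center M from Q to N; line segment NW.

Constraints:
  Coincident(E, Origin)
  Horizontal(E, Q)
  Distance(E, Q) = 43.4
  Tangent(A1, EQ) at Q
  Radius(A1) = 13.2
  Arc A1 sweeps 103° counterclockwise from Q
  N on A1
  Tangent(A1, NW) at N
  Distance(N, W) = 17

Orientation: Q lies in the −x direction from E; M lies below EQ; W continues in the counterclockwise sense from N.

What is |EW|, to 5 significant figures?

61.816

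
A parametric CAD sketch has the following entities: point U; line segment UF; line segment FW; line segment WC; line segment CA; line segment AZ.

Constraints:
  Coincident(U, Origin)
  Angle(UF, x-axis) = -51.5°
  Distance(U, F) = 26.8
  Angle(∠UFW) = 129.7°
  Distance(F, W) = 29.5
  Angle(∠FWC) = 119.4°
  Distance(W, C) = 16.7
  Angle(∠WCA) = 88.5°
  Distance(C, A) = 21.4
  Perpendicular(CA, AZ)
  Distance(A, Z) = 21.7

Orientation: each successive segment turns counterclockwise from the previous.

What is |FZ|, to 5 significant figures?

10.174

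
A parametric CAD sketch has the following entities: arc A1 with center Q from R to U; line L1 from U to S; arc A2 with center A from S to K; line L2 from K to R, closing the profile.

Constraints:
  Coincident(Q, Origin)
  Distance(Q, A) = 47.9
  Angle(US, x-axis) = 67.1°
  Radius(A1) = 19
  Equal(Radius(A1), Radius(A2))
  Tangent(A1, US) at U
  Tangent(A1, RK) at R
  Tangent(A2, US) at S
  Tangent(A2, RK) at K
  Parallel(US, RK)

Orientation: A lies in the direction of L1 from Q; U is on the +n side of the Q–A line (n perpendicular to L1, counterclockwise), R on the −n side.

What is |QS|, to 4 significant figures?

51.53

Tangency of A1 to both parallel lines with radius 19.0 puts U and R at Q ± 19.0·n: U = (-17.50, 7.393), R = (17.50, -7.393). Equal radii place S and K the same way about A: S = A + 19.0·n = (1.137, 51.52), K = A − 19.0·n = (36.14, 36.73). Then |QS| = |S − Q| = 51.53.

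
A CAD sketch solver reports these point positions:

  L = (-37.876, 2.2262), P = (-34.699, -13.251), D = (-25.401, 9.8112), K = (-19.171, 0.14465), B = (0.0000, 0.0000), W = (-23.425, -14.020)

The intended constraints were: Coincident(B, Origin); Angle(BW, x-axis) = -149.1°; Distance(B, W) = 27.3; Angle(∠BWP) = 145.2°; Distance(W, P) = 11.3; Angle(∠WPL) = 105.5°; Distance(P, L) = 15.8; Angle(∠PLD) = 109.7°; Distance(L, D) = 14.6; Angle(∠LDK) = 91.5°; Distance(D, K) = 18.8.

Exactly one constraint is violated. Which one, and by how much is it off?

Distance(D, K) = 18.8 — off by 7.30.

B = (0.00, 0.00) ✓; BW at -149.1° ✓; |BW| = 27.30 ✓; ∠BWP = 145.2° ✓; |WP| = 11.30 ✓; ∠WPL = 105.5° ✓; |PL| = 15.80 ✓; ∠PLD = 109.7° ✓; |LD| = 14.60 ✓; ∠LDK = 91.50° ✓; |DK| = 11.50 ✗.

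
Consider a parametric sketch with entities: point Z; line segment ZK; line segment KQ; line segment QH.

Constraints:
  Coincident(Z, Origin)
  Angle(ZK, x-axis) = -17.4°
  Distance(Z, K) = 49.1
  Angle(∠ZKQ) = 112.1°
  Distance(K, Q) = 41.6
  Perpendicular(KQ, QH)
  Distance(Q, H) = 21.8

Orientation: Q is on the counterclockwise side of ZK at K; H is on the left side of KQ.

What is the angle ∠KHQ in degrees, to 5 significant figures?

62.344°

∠ZKQ = 112.1°, so KQ runs at -17.4° + (180° − 112.1°) = 50.500° from the x-axis; with |KQ| = 41.6, Q = K + 41.6·(cos 50.500°, sin 50.500°) = (73.314, 17.417). The perpendicularity gives QH at right angles to KQ; with |QH| = 21.8 on the left of KQ, H = Q + 21.8·(-0.77162, 0.63608) = (56.493, 31.283). Then cos ∠KHQ = HK·HQ / (|HK||HQ|), giving 62.344°.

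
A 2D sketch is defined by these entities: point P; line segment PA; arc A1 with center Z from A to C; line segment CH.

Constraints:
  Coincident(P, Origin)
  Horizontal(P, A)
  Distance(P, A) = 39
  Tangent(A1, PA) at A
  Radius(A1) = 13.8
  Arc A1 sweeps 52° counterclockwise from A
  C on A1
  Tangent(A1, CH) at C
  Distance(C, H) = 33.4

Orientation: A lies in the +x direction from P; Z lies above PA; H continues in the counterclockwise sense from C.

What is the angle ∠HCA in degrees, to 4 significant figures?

154.0°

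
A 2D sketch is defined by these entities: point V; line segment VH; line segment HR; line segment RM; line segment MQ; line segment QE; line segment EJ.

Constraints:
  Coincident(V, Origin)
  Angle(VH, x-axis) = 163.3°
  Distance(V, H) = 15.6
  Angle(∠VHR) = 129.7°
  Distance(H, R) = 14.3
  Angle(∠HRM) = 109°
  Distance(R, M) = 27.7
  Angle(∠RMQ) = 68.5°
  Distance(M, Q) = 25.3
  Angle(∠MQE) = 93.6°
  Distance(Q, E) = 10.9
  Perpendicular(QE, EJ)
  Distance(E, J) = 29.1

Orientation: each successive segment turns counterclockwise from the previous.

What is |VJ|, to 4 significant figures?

36.93

V is at the origin; VH runs at 163.3° with length 15.6, so H = (-14.94, 4.483). ∠VHR = 129.7° gives HR at -146.4° from the x-axis; with |HR| = 14.3, R = (-26.85, -3.431). ∠HRM = 109.0° gives RM at -75.40° from the x-axis; with |RM| = 27.7, M = (-19.87, -30.24). ∠RMQ = 68.5° gives MQ at 36.10° from the x-axis; with |MQ| = 25.3, Q = (0.5717, -15.33). ∠MQE = 93.6° gives QE at 122.5° from the x-axis; with |QE| = 10.9, E = (-5.285, -6.137). The perpendicularity gives EJ at right angles to QE, so EJ runs at -147.5°; with |EJ| = 29.1, J = (-29.83, -21.77). Then |VJ| = |J − V| = 36.93.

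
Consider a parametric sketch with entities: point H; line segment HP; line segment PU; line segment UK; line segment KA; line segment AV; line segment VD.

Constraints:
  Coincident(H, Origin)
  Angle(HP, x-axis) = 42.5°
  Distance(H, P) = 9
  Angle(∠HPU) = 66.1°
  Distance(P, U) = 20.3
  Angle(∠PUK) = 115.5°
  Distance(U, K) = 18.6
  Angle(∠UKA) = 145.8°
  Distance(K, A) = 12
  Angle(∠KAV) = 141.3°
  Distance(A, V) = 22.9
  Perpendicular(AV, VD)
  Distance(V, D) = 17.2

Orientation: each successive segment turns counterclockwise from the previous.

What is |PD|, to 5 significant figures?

31.553

H is at the origin; HP runs at 42.5° with length 9.0, so P = (6.6355, 6.0803). ∠HPU = 66.1° gives PU at 156.40° from the x-axis; with |PU| = 20.3, U = (-11.967, 14.207). ∠PUK = 115.5° gives UK at -139.10° from the x-axis; with |UK| = 18.6, K = (-26.026, 2.0292). ∠UKA = 145.8° gives KA at -104.90° from the x-axis; with |KA| = 12.0, A = (-29.111, -9.5673). ∠KAV = 141.3° gives AV at -66.200° from the x-axis; with |AV| = 22.9, V = (-19.870, -30.520). AV ⟂ VD, so VD runs at 23.800°; with |VD| = 17.2, D = (-4.1326, -23.579). Then |PD| = |D − P| = 31.553.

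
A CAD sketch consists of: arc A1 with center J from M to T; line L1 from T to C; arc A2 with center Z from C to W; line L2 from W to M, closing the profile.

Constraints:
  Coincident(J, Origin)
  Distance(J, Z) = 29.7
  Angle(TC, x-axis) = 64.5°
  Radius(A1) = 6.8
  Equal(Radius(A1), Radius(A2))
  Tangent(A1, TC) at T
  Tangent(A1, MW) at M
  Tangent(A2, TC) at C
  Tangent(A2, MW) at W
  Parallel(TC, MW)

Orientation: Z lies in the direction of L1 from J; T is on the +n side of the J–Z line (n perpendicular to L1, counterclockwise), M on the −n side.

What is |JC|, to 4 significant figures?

30.47

Tangency of A1 to both parallel lines with radius 6.8 puts T and M at J ± 6.8·n: T = (-6.138, 2.927), M = (6.138, -2.927). Equal radii place C and W the same way about Z: C = Z + 6.8·n = (6.649, 29.73), W = Z − 6.8·n = (18.92, 23.88). Then |JC| = |C − J| = 30.47.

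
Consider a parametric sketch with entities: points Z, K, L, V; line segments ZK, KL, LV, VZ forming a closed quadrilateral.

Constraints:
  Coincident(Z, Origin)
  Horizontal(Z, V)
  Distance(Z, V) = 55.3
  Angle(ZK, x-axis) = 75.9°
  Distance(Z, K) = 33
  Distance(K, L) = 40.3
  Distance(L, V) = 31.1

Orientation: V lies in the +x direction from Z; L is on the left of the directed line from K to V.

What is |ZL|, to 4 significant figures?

57.02

Checks: |KL| = 40.30 ✓; |LV| = 31.10 ✓.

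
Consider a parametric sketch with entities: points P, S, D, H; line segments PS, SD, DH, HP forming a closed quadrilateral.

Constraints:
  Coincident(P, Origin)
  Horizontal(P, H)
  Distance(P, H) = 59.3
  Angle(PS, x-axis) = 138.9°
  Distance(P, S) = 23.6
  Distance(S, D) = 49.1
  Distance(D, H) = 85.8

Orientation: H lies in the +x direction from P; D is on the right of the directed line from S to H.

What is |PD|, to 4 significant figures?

38.89

Checks: |PH| = 59.30 ✓; |PS| = 23.60 ✓; |SD| = 49.10 ✓; |DH| = 85.80 ✓.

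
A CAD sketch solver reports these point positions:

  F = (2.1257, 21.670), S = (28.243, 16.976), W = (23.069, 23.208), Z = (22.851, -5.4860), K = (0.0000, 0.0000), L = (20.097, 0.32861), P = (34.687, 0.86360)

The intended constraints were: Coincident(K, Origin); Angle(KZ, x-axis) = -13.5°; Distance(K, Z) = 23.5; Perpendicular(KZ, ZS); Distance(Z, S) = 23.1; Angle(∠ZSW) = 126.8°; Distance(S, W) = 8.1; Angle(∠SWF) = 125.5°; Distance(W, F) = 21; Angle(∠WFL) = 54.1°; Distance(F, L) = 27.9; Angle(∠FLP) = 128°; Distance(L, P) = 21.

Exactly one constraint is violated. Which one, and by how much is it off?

Distance(L, P) = 21 — off by 6.40.

K = (0.00, 0.00) ✓; KZ at -13.50° ✓; |KZ| = 23.50 ✓; ∠(KZ, ZS) = 90.00° ✓; |ZS| = 23.10 ✓; ∠ZSW = 126.8° ✓; |SW| = 8.100 ✓; ∠SWF = 125.5° ✓; |WF| = 21.00 ✓; ∠WFL = 54.10° ✓; |FL| = 27.90 ✓; ∠FLP = 128.0° ✓; |LP| = 14.60 ✗.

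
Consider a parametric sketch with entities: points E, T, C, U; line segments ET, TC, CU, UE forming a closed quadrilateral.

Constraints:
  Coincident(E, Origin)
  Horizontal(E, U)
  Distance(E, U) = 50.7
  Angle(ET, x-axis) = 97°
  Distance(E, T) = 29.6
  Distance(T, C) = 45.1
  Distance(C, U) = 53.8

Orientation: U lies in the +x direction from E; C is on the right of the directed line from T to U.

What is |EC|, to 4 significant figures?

15.65

E is at the origin; EU is horizontal with |EU| = 50.7 and U in +x, so U = (50.7, 0). ET runs at 97.0° with |ET| = 29.6, so T = (-3.607, 29.38). C is determined by |TC| = 45.1 and |CU| = 53.8 together: it lies at the intersection of circle(T, 45.1) and circle(U, 53.8). With |TU| = 61.74, the foot of the radical line on TU is 23.90 from T and the perpendicular offset is √(45.1² − 23.90²) = 38.24. Taking the right-of-TU solution: C = (-0.7790, -15.63).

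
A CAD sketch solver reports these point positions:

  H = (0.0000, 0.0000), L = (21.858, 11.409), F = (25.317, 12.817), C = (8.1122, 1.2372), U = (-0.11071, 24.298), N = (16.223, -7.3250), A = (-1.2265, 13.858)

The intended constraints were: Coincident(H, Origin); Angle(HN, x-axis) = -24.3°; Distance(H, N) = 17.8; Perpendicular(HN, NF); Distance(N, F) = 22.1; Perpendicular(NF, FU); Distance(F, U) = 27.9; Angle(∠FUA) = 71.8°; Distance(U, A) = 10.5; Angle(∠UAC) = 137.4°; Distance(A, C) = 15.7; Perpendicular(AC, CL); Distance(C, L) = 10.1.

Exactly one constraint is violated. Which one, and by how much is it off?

Distance(C, L) = 10.1 — off by 7.00.

H = (0.00, 0.00) ✓; HN at -24.30° ✓; |HN| = 17.80 ✓; ∠(HN, NF) = 90.00° ✓; |NF| = 22.10 ✓; ∠(NF, FU) = 90.00° ✓; |FU| = 27.90 ✓; ∠FUA = 71.80° ✓; |UA| = 10.50 ✓; ∠UAC = 137.4° ✓; |AC| = 15.70 ✓; ∠(AC, CL) = 90.00° ✓; |CL| = 17.10 ✗.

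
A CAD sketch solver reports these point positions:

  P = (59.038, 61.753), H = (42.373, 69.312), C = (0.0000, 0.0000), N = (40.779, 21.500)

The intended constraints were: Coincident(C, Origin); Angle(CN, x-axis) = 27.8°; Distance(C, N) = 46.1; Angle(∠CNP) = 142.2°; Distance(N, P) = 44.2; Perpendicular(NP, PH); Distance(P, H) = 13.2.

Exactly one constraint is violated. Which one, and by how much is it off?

Distance(P, H) = 13.2 — off by 5.10.

C = (0.00, 0.00) ✓; CN at 27.80° ✓; |CN| = 46.10 ✓; ∠CNP = 142.2° ✓; |NP| = 44.20 ✓; ∠(NP, PH) = 90.00° ✓; |PH| = 18.30 ✗.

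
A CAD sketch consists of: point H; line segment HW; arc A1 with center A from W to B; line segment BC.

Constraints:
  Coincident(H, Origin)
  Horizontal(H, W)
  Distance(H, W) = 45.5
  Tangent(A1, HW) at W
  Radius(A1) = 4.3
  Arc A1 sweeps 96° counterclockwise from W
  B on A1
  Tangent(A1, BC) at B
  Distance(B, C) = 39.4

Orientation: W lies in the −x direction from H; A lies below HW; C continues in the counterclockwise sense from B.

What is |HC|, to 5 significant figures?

63.363

On A1, W sits at bearing 90° from A; a 96° counterclockwise sweep puts B at bearing 186°, so B = A + 4.3·(cos 186°, sin 186°) = (-49.776, -4.7495). The tangent condition forces AB to be normal to BC, so BC runs along (−sin 186°, cos 186°); with |BC| = 39.4, C = (-45.658, -43.934). Then |HC| = |C − H| = 63.363.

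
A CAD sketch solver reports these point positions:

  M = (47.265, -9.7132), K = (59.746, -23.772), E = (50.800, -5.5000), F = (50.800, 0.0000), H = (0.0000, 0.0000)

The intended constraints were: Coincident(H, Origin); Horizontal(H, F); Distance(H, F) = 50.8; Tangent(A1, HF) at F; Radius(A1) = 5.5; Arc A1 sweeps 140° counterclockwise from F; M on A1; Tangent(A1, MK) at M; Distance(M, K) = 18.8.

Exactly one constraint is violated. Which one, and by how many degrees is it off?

Tangent(A1, MK) at M — off by 8.40°.

H = (0.00, 0.00) ✓; H.y = 0.00, F.y = 0.00 ✓; |HF| = 50.80 ✓; ∠(EF, FH) = 90.00° ✓; |EF| = 5.500 ✓; bearing(E→M) − bearing(E→F) = 140.0° ✓; |EM| = 5.500 ✓; ∠(EM, MK) = 98.40° ✗; |MK| = 18.80 ✓.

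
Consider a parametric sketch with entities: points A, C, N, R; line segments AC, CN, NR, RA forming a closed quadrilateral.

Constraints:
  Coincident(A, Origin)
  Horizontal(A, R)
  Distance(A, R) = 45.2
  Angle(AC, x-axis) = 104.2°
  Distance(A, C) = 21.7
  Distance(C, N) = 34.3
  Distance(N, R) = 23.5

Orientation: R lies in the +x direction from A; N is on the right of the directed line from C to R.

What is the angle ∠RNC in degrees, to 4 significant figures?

141.8°

A is at the origin; AR is horizontal with |AR| = 45.2 and R in +x, so R = (45.2, 0). AC runs at 104.2° with |AC| = 21.7, so C = (-5.323, 21.04). N is determined by |CN| = 34.3 and |NR| = 23.5 together: it lies at the intersection of circle(C, 34.3) and circle(R, 23.5). With |CR| = 54.73, the foot of the radical line on CR is 33.07 from C and the perpendicular offset is √(34.3² − 33.07²) = 9.114. Taking the right-of-CR solution: N = (21.70, -0.08718).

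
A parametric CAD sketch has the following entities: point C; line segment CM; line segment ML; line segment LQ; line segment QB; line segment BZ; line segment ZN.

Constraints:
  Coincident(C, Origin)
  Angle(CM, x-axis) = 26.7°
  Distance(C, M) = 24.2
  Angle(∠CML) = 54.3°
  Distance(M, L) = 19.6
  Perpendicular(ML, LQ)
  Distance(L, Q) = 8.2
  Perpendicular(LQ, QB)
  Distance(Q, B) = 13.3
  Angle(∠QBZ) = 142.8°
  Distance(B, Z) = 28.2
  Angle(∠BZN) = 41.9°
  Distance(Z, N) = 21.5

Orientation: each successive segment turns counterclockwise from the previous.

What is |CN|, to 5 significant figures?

31.533

C is at the origin; CM runs at 26.7° with length 24.2, so M = (21.620, 10.874). ∠CML = 54.3° gives ML at 152.40° from the x-axis; with |ML| = 19.6, L = (4.2500, 19.954). ML is perpendicular to LQ, so LQ runs at -117.60°; with |LQ| = 8.2, Q = (0.45097, 12.687). LQ is perpendicular to QB, so QB runs at -27.600°; with |QB| = 13.3, B = (12.237, 6.5254). ∠QBZ = 142.8° gives BZ at 9.6000° from the x-axis; with |BZ| = 28.2, Z = (40.043, 11.228). ∠BZN = 41.9° gives ZN at 147.70° from the x-axis; with |ZN| = 21.5, N = (21.869, 22.717). Then |CN| = |N − C| = 31.533.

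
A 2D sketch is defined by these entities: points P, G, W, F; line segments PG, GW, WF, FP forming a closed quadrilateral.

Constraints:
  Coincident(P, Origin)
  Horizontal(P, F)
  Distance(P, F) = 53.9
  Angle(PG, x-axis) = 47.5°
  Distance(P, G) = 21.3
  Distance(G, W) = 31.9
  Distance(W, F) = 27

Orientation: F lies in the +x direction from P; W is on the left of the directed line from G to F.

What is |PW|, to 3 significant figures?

51.5

Checks: |GW| = 31.90 ✓; |WF| = 27.00 ✓.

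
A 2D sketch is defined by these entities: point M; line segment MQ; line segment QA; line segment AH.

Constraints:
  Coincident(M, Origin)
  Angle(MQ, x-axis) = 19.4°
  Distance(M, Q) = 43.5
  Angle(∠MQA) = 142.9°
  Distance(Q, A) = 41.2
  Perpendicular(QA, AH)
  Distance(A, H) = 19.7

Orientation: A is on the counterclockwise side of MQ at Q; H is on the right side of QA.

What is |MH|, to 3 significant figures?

88.7

M is at the origin; MQ runs at 19.4° with length 43.5, so Q = 43.5·(cos 19.4°, sin 19.4°) = (41.0, 14.4). ∠MQA = 142.9°, so QA runs at 19.4° + (180° − 142.9°) = 56.5° from the x-axis; with |QA| = 41.2, A = Q + 41.2·(cos 56.5°, sin 56.5°) = (63.8, 48.8). The perpendicularity gives AH at right angles to QA; with |AH| = 19.7 on the right of QA, H = A + 19.7·(0.834, -0.552) = (80.2, 37.9). Then |MH| = |H − M| = 88.7.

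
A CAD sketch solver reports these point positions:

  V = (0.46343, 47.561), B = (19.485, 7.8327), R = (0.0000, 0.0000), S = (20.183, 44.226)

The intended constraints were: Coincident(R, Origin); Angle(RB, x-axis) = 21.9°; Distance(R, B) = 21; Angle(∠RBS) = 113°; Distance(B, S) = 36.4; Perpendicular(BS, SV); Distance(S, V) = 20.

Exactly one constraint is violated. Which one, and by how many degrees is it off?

Perpendicular(BS, SV) — off by 8.50°.

R = (0.00, 0.00) ✓; RB at 21.90° ✓; |RB| = 21.00 ✓; ∠RBS = 113.0° ✓; |BS| = 36.40 ✓; ∠(BS, SV) = 81.50° ✗; |SV| = 20.00 ✓.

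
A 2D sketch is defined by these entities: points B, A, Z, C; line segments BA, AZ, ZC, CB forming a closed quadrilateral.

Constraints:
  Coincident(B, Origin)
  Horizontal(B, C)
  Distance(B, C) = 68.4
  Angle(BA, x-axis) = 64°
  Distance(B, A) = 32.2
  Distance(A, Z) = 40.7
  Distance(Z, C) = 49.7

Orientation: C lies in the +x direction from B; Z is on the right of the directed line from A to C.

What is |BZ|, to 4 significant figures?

22.99

Checks: |AZ| = 40.70 ✓; |ZC| = 49.70 ✓.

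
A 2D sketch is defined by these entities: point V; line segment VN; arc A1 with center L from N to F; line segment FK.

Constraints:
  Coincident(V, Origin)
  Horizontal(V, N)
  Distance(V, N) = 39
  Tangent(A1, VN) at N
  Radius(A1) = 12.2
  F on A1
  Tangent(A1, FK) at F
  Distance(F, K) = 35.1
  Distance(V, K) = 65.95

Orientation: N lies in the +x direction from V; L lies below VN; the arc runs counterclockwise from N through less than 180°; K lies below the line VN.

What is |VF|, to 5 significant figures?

33.276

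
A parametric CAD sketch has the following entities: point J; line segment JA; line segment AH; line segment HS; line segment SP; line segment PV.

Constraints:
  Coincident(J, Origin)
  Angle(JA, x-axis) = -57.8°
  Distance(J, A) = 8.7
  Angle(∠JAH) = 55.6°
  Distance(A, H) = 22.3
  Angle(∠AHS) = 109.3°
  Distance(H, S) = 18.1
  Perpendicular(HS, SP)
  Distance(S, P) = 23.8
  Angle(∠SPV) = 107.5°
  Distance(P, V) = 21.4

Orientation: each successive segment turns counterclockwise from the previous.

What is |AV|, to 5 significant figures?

10.490

HS is perpendicular to SP, so SP runs at -132.70°; with |SP| = 23.8, P = (-15.950, 7.8878). ∠SPV = 107.5° gives PV at -60.200° from the x-axis; with |PV| = 21.4, V = (-5.3145, -10.682). Then |AV| = |V − A| = 10.490.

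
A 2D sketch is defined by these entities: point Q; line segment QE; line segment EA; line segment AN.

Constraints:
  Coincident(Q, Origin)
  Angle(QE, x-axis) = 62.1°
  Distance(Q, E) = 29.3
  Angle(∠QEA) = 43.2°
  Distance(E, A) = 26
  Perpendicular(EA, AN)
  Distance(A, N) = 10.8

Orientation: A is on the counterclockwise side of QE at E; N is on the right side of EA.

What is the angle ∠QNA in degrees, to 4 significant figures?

8.554°

Q is at the origin; QE runs at 62.1° with length 29.3, so E = 29.3·(cos 62.1°, sin 62.1°) = (13.71, 25.89). ∠QEA = 43.2°, so EA runs at 62.1° + (180° − 43.2°) = 198.9° from the x-axis; with |EA| = 26.0, A = E + 26.0·(cos 198.9°, sin 198.9°) = (-10.89, 17.47). The perpendicularity gives AN at right angles to EA; with |AN| = 10.8 on the right of EA, N = A + 10.8·(-0.3239, 0.9461) = (-14.39, 27.69). Then cos ∠QNA = NQ·NA / (|NQ||NA|), giving 8.554°.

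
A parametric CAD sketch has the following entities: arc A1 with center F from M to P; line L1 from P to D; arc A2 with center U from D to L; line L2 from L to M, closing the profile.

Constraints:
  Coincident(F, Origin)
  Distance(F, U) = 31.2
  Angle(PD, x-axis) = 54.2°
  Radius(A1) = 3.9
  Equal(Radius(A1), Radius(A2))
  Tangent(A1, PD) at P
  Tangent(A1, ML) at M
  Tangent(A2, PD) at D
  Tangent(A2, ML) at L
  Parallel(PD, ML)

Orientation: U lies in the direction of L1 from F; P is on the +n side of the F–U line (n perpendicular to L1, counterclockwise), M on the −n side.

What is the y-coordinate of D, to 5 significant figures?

27.587

The slot axis is L1's direction at 54.2°, so u = (cos 54.2°, sin 54.2°) = (0.58496, 0.81106) and n = (−sin 54.2°, cos 54.2°) = (-0.81106, 0.58496). F is at the origin and U lies 31.2 along u from F, so U = 31.2·u = (18.251, 25.305). Tangency of A1 to both parallel lines with radius 3.9 puts P and M at F ± 3.9·n: P = (-3.1631, 2.2813), M = (3.1631, -2.2813). Equal radii place D and L the same way about U: D = U + 3.9·n = (15.088, 27.587), L = U − 3.9·n = (21.414, 23.024). So D.y = 27.587.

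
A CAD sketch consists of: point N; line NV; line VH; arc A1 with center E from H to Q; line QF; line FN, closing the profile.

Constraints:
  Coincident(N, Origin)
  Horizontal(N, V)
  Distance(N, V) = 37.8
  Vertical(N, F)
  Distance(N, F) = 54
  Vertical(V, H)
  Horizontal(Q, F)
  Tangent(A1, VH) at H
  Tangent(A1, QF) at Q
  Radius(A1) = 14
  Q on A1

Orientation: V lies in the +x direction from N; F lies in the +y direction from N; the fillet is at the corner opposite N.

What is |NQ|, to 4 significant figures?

59.01

The virtual corner opposite N is at (37.80, 54.00). Tangency of A1 to VH means the radius EH is perpendicular to VH and A1 meets QF tangentially, so EQ is at right angles to QF, with radius 14.0, so the center E sits 14.0 in from both sides at E = (23.80, 40.00). That places the tangent points at H = (37.80, 40.00) on VH and Q = (23.80, 54.00) on QF. Then |NQ| = |Q − N| = 59.01.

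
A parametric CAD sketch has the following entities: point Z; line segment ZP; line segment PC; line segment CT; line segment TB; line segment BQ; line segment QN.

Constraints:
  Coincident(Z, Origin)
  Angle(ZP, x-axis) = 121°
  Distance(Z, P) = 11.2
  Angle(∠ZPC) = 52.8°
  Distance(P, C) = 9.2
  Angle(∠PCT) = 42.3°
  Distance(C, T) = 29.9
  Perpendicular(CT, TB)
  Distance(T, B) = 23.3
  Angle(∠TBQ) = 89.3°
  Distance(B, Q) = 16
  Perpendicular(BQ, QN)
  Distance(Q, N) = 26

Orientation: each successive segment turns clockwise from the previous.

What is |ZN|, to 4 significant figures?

6.744

Z is at the origin; ZP runs at 121.0° with length 11.2, so P = (-5.768, 9.600). ∠ZPC = 52.8° gives PC at -6.200° from the x-axis; with |PC| = 9.2, C = (3.378, 8.607). ∠PCT = 42.3° gives CT at -143.9° from the x-axis; with |CT| = 29.9, T = (-20.78, -9.010). CT ⟂ TB, so TB runs at 126.1°; with |TB| = 23.3, B = (-34.51, 9.816). ∠TBQ = 89.3° gives BQ at 35.40° from the x-axis; with |BQ| = 16.0, Q = (-21.47, 19.08). BQ ⟂ QN, so QN runs at -54.60°; with |QN| = 26.0, N = (-6.406, -2.109). Then |ZN| = |N − Z| = 6.744.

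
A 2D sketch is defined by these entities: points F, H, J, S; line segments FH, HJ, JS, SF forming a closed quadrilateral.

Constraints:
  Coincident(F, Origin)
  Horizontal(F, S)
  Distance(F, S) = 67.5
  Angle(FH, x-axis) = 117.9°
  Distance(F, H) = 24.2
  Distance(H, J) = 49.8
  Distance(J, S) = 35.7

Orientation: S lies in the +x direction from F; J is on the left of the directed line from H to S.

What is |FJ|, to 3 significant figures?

43.7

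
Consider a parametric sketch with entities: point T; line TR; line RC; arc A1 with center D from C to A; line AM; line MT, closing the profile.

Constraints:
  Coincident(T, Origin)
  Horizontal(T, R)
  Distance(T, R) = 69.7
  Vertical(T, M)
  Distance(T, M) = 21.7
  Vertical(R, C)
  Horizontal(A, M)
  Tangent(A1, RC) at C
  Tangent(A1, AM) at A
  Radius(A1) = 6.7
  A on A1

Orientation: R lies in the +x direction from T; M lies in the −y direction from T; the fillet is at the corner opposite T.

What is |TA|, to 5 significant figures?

66.632

T is at the origin; TR is horizontal with |TR| = 69.7 and R on the +x side, so R = (69.700, 0.0000). T and M share the same x with |TM| = 21.7 and M on the −y side, so M = (0.0000, -21.700). The virtual corner opposite T is at (69.700, -21.700). A1 meets RC tangentially, so DC is at right angles to RC and the tangent condition forces DA to be normal to AM, with radius 6.7, so the center D sits 6.7 in from both sides at D = (63.000, -15.000). That places the tangent points at C = (69.700, -15.000) on RC and A = (63.000, -21.700) on AM. Then |TA| = |A − T| = 66.632.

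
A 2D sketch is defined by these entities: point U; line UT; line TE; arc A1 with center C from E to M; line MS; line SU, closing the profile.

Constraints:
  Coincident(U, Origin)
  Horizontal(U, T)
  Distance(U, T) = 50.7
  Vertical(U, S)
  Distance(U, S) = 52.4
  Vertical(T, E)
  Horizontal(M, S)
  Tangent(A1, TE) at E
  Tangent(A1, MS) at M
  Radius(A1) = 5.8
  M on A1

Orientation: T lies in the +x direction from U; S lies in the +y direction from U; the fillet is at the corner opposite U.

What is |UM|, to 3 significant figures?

69.0

U is at the origin; U and T share the same y with |UT| = 50.7 and T on the +x side, so T = (50.7, 0.00). US is vertical with |US| = 52.4 and S on the +y side, so S = (0.00, 52.4). The virtual corner opposite U is at (50.7, 52.4). The tangent condition forces CE to be normal to TE and tangency of A1 to MS means the radius CM is perpendicular to MS, with radius 5.8, so the center C sits 5.8 in from both sides at C = (44.9, 46.6). That places the tangent points at E = (50.7, 46.6) on TE and M = (44.9, 52.4) on MS. Then |UM| = |M − U| = 69.0.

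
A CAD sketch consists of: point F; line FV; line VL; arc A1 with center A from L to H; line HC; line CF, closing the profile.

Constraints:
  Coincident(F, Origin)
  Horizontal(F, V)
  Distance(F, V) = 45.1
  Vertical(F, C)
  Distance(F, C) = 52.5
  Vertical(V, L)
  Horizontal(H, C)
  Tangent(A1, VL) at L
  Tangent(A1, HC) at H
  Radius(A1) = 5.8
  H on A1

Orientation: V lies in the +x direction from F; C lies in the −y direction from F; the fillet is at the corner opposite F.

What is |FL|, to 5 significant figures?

64.922

The virtual corner opposite F is at (45.100, -52.500). The tangent condition forces AL to be normal to VL and since A1 is tangent to HC there, AH ⟂ HC, with radius 5.8, so the center A sits 5.8 in from both sides at A = (39.300, -46.700). That places the tangent points at L = (45.100, -46.700) on VL and H = (39.300, -52.500) on HC. Then |FL| = |L − F| = 64.922.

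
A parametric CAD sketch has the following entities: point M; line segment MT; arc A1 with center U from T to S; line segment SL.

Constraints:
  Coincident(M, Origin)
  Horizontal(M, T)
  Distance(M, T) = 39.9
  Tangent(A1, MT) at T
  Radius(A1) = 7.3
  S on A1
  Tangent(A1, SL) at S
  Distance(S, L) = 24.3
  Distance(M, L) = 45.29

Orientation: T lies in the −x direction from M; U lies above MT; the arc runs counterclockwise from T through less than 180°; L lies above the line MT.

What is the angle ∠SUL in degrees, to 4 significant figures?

73.28°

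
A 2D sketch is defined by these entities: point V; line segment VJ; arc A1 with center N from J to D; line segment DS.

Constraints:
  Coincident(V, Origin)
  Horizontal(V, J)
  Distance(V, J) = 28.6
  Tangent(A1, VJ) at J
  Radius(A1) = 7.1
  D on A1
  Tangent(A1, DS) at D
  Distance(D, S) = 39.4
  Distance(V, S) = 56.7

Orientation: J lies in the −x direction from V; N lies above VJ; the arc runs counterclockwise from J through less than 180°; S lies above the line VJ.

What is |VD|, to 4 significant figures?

23.48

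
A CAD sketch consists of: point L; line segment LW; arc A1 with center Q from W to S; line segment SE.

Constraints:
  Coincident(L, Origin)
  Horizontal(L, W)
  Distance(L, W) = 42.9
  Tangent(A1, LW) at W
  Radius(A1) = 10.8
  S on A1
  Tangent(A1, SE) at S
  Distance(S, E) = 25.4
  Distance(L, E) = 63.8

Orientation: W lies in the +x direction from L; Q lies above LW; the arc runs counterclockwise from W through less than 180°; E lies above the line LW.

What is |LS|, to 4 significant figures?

54.89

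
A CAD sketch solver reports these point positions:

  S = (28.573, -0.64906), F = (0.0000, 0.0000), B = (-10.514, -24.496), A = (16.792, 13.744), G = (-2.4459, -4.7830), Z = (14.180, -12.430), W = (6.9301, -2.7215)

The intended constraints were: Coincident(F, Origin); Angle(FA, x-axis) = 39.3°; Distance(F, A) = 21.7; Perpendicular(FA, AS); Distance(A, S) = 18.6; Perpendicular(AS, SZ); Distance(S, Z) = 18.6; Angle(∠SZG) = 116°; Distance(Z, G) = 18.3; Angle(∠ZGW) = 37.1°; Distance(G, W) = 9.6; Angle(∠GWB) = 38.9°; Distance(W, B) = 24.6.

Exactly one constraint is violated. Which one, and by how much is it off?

Distance(W, B) = 24.6 — off by 3.30.

F = (0.00, 0.00) ✓; FA at 39.30° ✓; |FA| = 21.70 ✓; ∠(FA, AS) = 90.00° ✓; |AS| = 18.60 ✓; ∠(AS, SZ) = 90.00° ✓; |SZ| = 18.60 ✓; ∠SZG = 116.0° ✓; |ZG| = 18.30 ✓; ∠ZGW = 37.10° ✓; |GW| = 9.600 ✓; ∠GWB = 38.90° ✓; |WB| = 27.90 ✗.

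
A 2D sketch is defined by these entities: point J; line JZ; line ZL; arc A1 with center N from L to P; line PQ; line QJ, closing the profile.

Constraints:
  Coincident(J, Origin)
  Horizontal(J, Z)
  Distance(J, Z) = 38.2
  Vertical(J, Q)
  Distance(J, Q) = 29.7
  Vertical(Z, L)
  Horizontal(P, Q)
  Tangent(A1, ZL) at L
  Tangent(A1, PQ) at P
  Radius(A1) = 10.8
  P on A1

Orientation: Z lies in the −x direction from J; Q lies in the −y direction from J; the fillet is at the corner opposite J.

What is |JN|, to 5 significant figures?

33.286

J and Q share the same x with |JQ| = 29.7 and Q on the −y side, so Q = (0.0000, -29.700). The virtual corner opposite J is at (-38.200, -29.700). Tangency of A1 to ZL means the radius NL is perpendicular to ZL and the tangent condition forces NP to be normal to PQ, with radius 10.8, so the center N sits 10.8 in from both sides at N = (-27.400, -18.900). Then |JN| = |N − J| = 33.286.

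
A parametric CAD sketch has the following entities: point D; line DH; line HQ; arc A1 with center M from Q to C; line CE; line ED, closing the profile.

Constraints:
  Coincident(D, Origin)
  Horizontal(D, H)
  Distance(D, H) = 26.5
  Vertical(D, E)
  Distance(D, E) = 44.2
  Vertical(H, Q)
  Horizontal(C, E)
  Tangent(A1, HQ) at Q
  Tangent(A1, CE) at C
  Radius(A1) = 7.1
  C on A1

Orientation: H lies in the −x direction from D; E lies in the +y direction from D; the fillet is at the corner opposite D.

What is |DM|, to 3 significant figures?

41.9

D is at the origin; D and H share the same y with |DH| = 26.5 and H on the −x side, so H = (-26.5, 0.00). D and E share the same x with |DE| = 44.2 and E on the +y side, so E = (0.00, 44.2). The virtual corner opposite D is at (-26.5, 44.2). The tangent condition forces MQ to be normal to HQ and tangency of A1 to CE means the radius MC is perpendicular to CE, with radius 7.1, so the center M sits 7.1 in from both sides at M = (-19.4, 37.1). Then |DM| = |M − D| = 41.9.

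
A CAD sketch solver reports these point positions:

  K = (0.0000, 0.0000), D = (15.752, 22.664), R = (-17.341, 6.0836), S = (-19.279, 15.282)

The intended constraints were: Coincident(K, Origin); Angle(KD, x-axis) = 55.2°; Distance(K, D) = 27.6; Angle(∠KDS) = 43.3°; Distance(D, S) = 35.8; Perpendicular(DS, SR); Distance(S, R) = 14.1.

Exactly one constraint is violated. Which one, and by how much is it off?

Distance(S, R) = 14.1 — off by 4.70.

K = (0.00, 0.00) ✓; KD at 55.20° ✓; |KD| = 27.60 ✓; ∠KDS = 43.30° ✓; |DS| = 35.80 ✓; ∠(DS, SR) = 90.00° ✓; |SR| = 9.400 ✗.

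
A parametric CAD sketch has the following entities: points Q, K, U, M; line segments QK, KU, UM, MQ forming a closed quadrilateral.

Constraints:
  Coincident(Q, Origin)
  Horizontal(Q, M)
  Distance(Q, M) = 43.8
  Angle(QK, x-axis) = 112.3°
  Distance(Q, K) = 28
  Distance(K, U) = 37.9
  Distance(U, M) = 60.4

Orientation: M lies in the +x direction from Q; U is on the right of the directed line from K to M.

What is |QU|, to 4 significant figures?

19.38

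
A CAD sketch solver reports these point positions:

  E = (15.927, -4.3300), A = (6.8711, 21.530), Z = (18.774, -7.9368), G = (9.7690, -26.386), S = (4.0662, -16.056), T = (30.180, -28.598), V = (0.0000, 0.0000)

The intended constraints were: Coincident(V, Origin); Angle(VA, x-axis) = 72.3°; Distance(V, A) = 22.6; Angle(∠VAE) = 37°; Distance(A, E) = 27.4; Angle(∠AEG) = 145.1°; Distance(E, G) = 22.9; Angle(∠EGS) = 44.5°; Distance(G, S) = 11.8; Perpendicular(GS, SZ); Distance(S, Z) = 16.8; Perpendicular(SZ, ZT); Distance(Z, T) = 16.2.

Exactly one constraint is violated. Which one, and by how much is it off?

Distance(Z, T) = 16.2 — off by 7.40.

V = (0.00, 0.00) ✓; VA at 72.30° ✓; |VA| = 22.60 ✓; ∠VAE = 37.00° ✓; |AE| = 27.40 ✓; ∠AEG = 145.1° ✓; |EG| = 22.90 ✓; ∠EGS = 44.50° ✓; |GS| = 11.80 ✓; ∠(GS, SZ) = 90.00° ✓; |SZ| = 16.80 ✓; ∠(SZ, ZT) = 90.00° ✓; |ZT| = 23.60 ✗.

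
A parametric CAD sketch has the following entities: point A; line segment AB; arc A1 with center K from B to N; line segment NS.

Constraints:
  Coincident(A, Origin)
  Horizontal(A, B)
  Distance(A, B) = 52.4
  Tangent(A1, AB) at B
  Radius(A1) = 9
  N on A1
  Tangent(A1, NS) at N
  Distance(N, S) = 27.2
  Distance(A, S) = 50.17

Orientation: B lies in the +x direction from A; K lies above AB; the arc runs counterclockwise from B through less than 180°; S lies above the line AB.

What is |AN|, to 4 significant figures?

60.33

Checks: |KN| = 9.000 ✓; ∠(KN, NS) = 90.00° ✓; |NS| = 27.20 ✓; |AS| = 50.17 ✓.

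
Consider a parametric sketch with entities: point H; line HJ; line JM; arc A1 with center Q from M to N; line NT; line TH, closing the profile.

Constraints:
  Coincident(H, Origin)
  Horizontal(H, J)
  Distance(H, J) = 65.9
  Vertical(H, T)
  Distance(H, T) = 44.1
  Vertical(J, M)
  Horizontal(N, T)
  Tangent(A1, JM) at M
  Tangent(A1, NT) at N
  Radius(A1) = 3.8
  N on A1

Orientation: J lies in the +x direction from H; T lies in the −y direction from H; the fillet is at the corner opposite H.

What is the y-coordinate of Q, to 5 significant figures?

-40.300

H is at the origin; HJ is horizontal with |HJ| = 65.9 and J on the +x side, so J = (65.900, 0.0000). H and T share the same x with |HT| = 44.1 and T on the −y side, so T = (0.0000, -44.100). The virtual corner opposite H is at (65.900, -44.100). Since A1 is tangent to JM there, QM ⟂ JM and the tangent condition forces QN to be normal to NT, with radius 3.8, so the center Q sits 3.8 in from both sides at Q = (62.100, -40.300). So Q.y = -40.300.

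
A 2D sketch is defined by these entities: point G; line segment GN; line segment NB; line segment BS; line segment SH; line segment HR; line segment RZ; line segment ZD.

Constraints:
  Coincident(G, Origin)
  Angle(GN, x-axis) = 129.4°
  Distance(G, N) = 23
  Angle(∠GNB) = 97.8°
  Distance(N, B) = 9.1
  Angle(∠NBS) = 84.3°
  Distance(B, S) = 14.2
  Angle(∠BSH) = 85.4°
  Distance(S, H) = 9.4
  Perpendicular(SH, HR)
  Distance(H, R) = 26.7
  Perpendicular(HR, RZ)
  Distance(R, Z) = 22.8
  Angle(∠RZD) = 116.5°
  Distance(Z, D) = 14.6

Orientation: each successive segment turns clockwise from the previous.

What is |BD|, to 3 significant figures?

21.1

G is at the origin; GN runs at 129.4° with length 23.0, so N = (-14.6, 17.8). ∠GNB = 97.8° gives NB at 47.2° from the x-axis; with |NB| = 9.1, B = (-8.42, 24.4). ∠NBS = 84.3° gives BS at -48.5° from the x-axis; with |BS| = 14.2, S = (0.993, 13.8). ∠BSH = 85.4° gives SH at -143° from the x-axis; with |SH| = 9.4, H = (-6.52, 8.17). SH is perpendicular to HR, so HR runs at 127°; with |HR| = 26.7, R = (-22.6, 29.5). HR ⟂ RZ, so RZ runs at 36.9°; with |RZ| = 22.8, Z = (-4.32, 43.2). ∠RZD = 116.5° gives ZD at -26.6° from the x-axis; with |ZD| = 14.6, D = (8.73, 36.7). Then |BD| = |D − B| = 21.1.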